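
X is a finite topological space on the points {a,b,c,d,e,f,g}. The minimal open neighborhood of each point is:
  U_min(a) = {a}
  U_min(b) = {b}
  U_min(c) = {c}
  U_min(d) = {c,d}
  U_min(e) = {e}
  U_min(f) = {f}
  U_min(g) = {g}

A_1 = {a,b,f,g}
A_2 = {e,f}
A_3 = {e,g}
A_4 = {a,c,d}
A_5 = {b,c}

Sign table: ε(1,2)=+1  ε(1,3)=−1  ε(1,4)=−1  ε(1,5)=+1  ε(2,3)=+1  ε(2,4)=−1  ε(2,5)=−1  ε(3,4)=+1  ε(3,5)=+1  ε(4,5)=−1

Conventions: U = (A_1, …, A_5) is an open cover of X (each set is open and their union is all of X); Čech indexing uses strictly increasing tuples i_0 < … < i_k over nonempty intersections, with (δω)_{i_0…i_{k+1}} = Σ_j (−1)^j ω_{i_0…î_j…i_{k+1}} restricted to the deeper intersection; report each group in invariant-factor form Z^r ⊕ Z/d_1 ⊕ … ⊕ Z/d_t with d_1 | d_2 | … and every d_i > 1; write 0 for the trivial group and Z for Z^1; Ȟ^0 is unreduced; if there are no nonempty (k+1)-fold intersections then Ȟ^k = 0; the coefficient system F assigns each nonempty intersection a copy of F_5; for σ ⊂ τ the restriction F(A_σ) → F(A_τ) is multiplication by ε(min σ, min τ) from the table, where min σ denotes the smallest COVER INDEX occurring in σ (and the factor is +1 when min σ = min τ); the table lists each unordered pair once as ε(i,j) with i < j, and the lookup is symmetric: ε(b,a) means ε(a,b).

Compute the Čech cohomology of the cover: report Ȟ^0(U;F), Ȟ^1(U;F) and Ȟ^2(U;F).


Ȟ^0 ≅ 0; Ȟ^1 ≅ Z/5; Ȟ^2 ≅ 0

cover nerve:
  A12={f} A13={g} A14={a} A15={b} A23={e} A45={c}
C dims 5,6; δ0: rk_F5 5
Ȟ^0: (5−5)−0=0 ⇒ 0
Ȟ^1: (6−0)−5=1 ⇒ Z/5
Ȟ^2: (0−0)−0=0 ⇒ 0


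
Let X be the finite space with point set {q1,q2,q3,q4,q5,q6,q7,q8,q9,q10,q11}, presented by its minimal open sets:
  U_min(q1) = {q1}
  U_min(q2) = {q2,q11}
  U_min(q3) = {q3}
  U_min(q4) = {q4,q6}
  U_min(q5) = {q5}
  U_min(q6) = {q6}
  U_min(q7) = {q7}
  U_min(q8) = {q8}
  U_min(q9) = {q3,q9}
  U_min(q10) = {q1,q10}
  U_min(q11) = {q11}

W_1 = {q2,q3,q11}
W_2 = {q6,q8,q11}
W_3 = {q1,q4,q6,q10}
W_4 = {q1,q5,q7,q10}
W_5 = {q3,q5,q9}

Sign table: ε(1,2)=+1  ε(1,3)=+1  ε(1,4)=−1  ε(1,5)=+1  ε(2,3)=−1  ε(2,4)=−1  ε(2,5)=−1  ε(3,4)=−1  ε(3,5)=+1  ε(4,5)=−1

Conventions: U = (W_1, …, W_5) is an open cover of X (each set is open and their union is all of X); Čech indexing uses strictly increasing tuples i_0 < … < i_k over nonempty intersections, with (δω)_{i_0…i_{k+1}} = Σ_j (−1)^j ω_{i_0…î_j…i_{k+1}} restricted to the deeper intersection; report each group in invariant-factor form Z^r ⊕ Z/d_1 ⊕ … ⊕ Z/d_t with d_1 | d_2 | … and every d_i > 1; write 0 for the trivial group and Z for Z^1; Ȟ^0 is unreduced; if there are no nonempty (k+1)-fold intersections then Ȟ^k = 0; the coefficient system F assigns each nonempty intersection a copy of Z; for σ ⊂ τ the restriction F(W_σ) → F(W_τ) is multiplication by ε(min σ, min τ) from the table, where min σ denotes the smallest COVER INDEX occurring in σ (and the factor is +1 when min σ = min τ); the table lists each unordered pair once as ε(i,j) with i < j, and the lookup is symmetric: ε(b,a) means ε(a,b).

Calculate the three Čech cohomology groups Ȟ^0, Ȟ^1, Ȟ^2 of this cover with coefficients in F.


Ȟ^0 = 0, Ȟ^1 = Z/2 and Ȟ^2 = 0

intersection data:
  W12={q11} W15={q3} W23={q6} W34={q1,q10} W45={q5}
C dims 5,5; δ0: rk 5, SNF 1^4·2
Ȟ^0 = (5 − 5) − 0 = 0, so Ȟ^0 ≅ 0
Ȟ^1 = (5 − 0) − 5 = 0 plus torsion [2], so Ȟ^1 ≅ Z/2
Ȟ^2 = (0 − 0) − 0 = 0, so Ȟ^2 ≅ 0


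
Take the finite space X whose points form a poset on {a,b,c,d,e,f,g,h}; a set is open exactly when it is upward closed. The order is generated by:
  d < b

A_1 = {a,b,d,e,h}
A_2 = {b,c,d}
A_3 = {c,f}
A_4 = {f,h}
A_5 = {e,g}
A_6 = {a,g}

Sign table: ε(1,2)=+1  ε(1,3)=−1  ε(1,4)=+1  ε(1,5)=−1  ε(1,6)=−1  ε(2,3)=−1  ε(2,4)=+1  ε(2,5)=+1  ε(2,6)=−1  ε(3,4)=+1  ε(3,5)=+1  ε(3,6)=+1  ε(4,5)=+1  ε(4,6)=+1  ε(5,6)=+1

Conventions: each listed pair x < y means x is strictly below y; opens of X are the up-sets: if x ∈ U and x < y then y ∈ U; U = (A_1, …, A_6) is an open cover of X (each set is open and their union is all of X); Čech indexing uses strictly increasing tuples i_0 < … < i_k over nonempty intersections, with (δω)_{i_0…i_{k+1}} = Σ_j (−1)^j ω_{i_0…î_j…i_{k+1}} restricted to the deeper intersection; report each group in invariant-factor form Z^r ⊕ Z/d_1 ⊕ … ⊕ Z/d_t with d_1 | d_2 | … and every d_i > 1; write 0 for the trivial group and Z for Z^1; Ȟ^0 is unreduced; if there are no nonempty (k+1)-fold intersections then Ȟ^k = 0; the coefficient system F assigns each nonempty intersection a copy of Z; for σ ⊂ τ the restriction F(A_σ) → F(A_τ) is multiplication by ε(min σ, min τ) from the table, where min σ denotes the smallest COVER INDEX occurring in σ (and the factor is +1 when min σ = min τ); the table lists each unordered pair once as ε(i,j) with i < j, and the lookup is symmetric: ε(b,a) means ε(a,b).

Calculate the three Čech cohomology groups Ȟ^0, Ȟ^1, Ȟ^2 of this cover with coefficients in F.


nonempty intersections:
  A12={b,d} A14={h} A15={e} A16={a} A23={c} A34={f} A56={g}
C dims 6,7; δ0: rk 6, SNF 1^5·2
Ȟ^0: (6−6)−0=0 ⇒ 0
Ȟ^1: (7−0)−6=1 plus torsion [2] ⇒ Z ⊕ Z/2
Ȟ^2: (0−0)−0=0 ⇒ 0

Ȟ^0 = 0,  Ȟ^1 = Z ⊕ Z/2,  Ȟ^2 = 0


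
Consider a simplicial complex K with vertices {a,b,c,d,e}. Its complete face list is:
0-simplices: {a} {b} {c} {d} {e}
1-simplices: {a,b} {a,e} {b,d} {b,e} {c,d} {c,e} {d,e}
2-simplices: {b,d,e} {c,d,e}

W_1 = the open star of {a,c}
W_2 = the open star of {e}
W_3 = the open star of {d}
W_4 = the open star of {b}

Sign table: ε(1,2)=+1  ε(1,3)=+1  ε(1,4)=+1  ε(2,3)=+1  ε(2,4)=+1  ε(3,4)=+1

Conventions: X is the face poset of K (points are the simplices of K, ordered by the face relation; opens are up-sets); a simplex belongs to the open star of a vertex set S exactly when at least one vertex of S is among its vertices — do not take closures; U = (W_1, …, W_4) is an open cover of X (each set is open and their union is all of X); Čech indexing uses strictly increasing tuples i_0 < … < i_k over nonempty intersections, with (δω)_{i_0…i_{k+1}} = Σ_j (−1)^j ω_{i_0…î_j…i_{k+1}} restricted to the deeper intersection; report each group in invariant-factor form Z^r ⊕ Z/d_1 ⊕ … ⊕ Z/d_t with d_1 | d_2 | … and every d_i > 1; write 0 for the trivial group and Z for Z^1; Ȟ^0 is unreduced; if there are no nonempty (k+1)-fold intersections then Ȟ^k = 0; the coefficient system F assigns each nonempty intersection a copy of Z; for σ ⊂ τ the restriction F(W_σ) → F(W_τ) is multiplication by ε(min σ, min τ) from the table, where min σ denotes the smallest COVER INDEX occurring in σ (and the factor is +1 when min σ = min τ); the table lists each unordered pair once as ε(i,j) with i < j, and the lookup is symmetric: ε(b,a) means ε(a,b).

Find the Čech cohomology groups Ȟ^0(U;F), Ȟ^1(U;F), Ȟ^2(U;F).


Ȟ^0(U;F) ≅ Z, Ȟ^1(U;F) ≅ Z and Ȟ^2(U;F) ≅ 0

nerve of the cover:
  W1={{a},{c},{a,b},{a,e},{c,d},{c,e},{c,d,e}} W2={{e},{a,e},{b,e},{c,e},{d,e},{b,d,e},{c,d,e}} W3={{d},{b,d},{c,d},{d,e},{b,d,e},{c,d,e}} W4={{b},{a,b},{b,d},{b,e},{b,d,e}}
  W12={{a,e},{c,e},{c,d,e}} W13={{c,d},{c,d,e}} W14={{a,b}} W23={{d,e},{b,d,e},{c,d,e}} W24={{b,e},{b,d,e}} W34={{b,d},{b,d,e}}
  W123={{c,d,e}} W234={{b,d,e}}
C dims 4,6,2; δ0: rk 3, SNF 1^3; δ1: rk 2, SNF 1^2
Ȟ^0 = (4 − 3) − 0 = 1, so Ȟ^0 ≅ Z
Ȟ^1 = (6 − 2) − 3 = 1, so Ȟ^1 ≅ Z
Ȟ^2 = (2 − 0) − 2 = 0, so Ȟ^2 ≅ 0


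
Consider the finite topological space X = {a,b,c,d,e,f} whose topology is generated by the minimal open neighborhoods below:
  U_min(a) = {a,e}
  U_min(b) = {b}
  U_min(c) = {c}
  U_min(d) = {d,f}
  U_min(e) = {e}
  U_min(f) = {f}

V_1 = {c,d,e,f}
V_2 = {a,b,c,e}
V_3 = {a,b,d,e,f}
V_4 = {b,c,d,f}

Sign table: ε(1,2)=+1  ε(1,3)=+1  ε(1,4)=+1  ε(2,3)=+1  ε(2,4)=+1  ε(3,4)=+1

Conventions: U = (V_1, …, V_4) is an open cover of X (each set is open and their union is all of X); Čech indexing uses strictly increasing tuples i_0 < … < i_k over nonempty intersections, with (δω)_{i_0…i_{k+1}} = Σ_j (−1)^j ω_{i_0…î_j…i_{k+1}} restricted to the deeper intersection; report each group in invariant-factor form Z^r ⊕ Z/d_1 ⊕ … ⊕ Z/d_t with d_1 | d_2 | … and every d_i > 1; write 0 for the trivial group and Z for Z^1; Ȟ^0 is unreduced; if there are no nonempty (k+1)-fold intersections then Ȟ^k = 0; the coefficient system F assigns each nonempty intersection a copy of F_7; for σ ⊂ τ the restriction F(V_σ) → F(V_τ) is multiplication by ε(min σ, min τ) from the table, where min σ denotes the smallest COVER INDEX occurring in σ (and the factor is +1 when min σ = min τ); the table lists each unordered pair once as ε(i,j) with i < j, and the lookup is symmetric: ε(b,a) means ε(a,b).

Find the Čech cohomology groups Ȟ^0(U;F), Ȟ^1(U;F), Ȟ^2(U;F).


intersection data:
  V12={c,e} V13={d,e,f} V14={c,d,f} V23={a,b,e} V24={b,c} V34={b,d,f}
  V123={e} V124={c} V134={d,f} V234={b}
C dims 4,6,4; δ0: rk_F7 3; δ1: rk_F7 3
Ȟ^0 = (4 − 3) − 0 = 1, so Ȟ^0 ≅ Z/7
Ȟ^1 = (6 − 3) − 3 = 0, so Ȟ^1 ≅ 0
Ȟ^2 = (4 − 0) − 3 = 1, so Ȟ^2 ≅ Z/7

Ȟ^0 = Z/7,  Ȟ^1 = 0,  Ȟ^2 = Z/7


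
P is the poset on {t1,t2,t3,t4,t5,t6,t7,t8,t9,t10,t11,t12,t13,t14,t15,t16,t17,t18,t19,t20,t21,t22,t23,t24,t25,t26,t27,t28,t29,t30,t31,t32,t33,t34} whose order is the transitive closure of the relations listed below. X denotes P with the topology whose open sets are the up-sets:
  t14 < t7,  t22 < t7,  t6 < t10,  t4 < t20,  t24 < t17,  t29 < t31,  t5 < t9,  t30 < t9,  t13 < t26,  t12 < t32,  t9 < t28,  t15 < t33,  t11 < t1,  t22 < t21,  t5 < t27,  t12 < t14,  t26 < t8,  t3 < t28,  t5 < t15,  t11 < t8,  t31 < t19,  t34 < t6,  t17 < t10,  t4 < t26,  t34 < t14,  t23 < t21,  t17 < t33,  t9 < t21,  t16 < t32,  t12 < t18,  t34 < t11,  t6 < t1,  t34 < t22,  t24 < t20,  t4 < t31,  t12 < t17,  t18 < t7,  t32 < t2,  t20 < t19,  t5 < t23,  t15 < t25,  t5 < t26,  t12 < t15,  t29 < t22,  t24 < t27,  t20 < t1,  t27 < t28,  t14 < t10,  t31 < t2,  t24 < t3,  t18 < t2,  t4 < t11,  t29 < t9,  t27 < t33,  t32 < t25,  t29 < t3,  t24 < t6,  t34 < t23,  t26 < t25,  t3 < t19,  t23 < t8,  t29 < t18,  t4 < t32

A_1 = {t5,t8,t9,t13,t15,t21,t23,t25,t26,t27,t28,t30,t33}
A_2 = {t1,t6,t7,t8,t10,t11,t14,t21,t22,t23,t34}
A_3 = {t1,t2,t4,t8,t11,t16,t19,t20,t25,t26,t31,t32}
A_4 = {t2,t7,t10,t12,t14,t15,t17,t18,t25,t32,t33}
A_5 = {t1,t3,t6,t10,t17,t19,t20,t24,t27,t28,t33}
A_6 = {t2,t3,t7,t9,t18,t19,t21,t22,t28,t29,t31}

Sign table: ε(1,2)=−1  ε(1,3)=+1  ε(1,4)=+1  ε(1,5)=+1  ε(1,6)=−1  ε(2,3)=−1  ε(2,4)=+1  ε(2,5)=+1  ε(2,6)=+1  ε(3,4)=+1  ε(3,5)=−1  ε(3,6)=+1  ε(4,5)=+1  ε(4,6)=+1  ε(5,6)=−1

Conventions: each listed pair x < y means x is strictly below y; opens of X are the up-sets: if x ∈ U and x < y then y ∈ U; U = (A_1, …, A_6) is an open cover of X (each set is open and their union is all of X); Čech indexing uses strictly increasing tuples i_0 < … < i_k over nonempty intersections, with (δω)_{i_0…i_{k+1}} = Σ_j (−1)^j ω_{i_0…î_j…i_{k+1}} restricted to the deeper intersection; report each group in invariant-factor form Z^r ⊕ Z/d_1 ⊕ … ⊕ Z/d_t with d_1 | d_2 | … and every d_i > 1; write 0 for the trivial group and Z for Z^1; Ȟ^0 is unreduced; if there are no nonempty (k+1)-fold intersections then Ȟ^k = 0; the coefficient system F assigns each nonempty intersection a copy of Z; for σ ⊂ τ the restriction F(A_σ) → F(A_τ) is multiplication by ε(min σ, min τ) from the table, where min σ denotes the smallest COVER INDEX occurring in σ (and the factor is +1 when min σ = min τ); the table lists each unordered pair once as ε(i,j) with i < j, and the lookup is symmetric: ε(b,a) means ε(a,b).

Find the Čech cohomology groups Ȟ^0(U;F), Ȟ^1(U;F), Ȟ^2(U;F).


Ȟ^0 = 0; Ȟ^1 = Z/2; Ȟ^2 = Z

cover nerve:
  A12={t8,t21,t23} A13={t8,t25,t26} A14={t15,t25,t33} A15={t27,t28,t33} A16={t9,t21,t28} A23={t1,t8,t11} A24={t7,t10,t14} A25={t1,t6,t10} A26={t7,t21,t22} A34={t2,t25,t32} A35={t1,t19,t20} A36={t2,t19,t31} A45={t10,t17,t33} A46={t2,t7,t18} A56={t3,t19,t28}
  A123={t8} A126={t21} A134={t25} A145={t33} A156={t28} A235={t1} A245={t10} A246={t7} A346={t2} A356={t19}
C dims 6,15,10; δ0: rk 6, SNF 1^5·2; δ1: rk 9, SNF 1^9
Ȟ^0: (6−6)−0=0 ⇒ 0
Ȟ^1: (15−9)−6=0 plus torsion [2] ⇒ Z/2
Ȟ^2: (10−0)−9=1 ⇒ Z


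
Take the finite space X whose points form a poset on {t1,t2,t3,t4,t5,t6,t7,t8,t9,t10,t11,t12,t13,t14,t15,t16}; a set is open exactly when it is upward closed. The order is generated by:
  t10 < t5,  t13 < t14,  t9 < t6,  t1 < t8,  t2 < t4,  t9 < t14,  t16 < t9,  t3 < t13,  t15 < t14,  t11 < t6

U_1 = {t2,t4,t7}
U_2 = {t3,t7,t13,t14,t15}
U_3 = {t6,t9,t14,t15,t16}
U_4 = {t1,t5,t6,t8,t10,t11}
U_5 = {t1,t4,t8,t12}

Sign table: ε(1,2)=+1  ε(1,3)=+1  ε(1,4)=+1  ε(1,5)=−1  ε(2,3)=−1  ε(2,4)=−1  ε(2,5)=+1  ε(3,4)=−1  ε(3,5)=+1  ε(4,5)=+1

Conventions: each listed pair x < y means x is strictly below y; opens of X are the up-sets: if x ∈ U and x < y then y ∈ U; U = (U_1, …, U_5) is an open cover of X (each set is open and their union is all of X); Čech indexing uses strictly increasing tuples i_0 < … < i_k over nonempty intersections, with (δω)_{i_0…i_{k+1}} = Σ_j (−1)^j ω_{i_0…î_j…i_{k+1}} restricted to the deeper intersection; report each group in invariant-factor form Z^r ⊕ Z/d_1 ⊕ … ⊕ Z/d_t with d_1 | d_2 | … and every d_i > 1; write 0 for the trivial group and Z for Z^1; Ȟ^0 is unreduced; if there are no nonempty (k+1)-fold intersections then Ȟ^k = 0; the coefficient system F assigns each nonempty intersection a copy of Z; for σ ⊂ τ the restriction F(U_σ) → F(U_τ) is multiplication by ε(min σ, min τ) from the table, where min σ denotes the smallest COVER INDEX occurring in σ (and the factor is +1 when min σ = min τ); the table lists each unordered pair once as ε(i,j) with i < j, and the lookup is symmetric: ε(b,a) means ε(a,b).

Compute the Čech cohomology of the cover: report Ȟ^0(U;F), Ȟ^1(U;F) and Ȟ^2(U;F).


nonempty intersections:
  U12={t7} U15={t4} U23={t14,t15} U34={t6} U45={t1,t8}
C dims 5,5; δ0: rk 5, SNF 1^4·2
Ȟ^0: (5−5)−0=0 ⇒ 0
Ȟ^1: (5−0)−5=0 plus torsion [2] ⇒ Z/2
Ȟ^2: (0−0)−0=0 ⇒ 0

Ȟ^0 ≅ 0, Ȟ^1 ≅ Z/2, Ȟ^2 ≅ 0


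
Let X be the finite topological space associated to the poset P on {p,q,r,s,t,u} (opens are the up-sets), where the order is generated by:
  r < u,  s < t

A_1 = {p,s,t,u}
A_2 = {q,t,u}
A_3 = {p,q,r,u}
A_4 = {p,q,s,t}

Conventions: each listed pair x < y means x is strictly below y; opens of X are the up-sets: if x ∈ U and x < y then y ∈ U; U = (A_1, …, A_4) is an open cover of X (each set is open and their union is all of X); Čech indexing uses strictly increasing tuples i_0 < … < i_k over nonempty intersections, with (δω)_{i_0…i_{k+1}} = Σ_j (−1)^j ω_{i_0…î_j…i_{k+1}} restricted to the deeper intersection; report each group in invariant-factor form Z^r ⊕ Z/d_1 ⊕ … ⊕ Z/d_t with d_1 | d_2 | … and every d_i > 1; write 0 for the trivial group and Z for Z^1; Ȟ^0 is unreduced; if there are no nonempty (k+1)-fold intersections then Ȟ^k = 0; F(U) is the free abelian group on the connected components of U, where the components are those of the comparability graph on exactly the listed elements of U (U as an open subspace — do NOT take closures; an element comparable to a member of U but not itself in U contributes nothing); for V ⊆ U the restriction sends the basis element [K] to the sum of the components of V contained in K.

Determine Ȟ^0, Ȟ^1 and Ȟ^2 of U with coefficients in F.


nonempty overlaps:
  A12={t,u} A13={p,u} A14={p,s,t} A23={q,u} A24={q,t} A34={p,q}
  A123={u} A124={t} A134={p} A234={q}
components per intersection:
  A1: {p} {s,t} {u}
  A2: {q} {t} {u}
  A3: {p} {q} {r,u}
  A4: {p} {q} {s,t}
  A12: {t} {u}
  A13: {p} {u}
  A14: {p} {s,t}
  A23: {q} {u}
  A24: {q} {t}
  A34: {p} {q}
  A123: {u}
  A124: {t}
  A134: {p}
  A234: {q}
C dims 12,12,4; δ0: rk 8, SNF 1^8; δ1: rk 4, SNF 1^4
degree 0: 12−8−0 = 4 → Ȟ^0 ≅ Z^4
degree 1: 12−4−8 = 0 → Ȟ^1 ≅ 0
degree 2: 4−0−4 = 0 → Ȟ^2 ≅ 0

Ȟ^0 ≅ Z^4, Ȟ^1 ≅ 0 and Ȟ^2 ≅ 0


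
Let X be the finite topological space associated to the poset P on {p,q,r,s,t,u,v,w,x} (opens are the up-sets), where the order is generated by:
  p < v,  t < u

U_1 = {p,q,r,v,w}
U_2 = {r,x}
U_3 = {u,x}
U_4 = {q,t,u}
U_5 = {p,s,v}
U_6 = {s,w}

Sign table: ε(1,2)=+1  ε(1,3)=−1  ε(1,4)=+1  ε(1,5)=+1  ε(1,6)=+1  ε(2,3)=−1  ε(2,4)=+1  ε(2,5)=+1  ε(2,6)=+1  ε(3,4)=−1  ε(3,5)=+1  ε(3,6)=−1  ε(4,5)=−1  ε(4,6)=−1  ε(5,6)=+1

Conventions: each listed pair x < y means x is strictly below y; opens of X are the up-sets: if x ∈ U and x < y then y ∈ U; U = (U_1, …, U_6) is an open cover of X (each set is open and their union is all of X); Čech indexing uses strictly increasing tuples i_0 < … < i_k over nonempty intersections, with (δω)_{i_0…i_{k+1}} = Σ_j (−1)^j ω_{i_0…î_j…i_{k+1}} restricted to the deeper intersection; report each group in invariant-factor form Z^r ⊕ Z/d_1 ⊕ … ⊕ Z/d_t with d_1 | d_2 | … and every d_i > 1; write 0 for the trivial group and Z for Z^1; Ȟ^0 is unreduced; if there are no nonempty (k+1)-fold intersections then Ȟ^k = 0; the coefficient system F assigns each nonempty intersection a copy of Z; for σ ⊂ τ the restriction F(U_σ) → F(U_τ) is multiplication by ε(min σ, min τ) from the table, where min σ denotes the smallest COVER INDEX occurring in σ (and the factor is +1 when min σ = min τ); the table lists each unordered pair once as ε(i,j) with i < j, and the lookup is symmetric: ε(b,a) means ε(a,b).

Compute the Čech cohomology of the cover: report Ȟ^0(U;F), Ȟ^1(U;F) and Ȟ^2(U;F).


intersection data:
  U12={r} U14={q} U15={p,v} U16={w} U23={x} U34={u} U56={s}
C dims 6,7; δ0: rk 5, SNF 1^5
Ȟ^0 = (6 − 5) − 0 = 1, so Ȟ^0 ≅ Z
Ȟ^1 = (7 − 0) − 5 = 2, so Ȟ^1 ≅ Z^2
Ȟ^2 = (0 − 0) − 0 = 0, so Ȟ^2 ≅ 0

Ȟ^0 = Z; Ȟ^1 = Z^2; Ȟ^2 = 0


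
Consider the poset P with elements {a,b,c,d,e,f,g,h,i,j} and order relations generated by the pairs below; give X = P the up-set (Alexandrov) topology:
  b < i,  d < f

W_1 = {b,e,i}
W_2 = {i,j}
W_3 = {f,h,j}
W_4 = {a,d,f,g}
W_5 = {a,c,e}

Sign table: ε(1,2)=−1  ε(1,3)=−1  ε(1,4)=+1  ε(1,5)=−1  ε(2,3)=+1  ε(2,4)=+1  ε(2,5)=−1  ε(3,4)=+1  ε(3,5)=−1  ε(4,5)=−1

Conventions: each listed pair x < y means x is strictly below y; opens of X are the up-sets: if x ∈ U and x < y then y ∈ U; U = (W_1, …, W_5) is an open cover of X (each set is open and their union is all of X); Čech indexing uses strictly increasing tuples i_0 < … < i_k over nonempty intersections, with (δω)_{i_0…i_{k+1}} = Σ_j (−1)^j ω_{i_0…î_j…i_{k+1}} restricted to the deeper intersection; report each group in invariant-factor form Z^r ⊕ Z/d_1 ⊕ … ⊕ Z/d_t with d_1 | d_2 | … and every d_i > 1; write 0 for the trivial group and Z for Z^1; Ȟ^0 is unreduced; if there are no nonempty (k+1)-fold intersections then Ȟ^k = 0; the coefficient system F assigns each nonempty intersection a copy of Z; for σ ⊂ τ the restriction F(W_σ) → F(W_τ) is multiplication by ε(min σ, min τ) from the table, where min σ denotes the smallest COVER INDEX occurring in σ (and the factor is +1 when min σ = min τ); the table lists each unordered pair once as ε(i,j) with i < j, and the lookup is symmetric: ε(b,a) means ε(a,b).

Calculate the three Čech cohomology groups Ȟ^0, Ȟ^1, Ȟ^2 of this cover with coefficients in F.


Ȟ^0(U;F) ≅ 0, Ȟ^1(U;F) ≅ Z/2, Ȟ^2(U;F) ≅ 0

cover nerve:
  W12={i} W15={e} W23={j} W34={f} W45={a}
C dims 5,5; δ0: rk 5, SNF 1^4·2
Ȟ^0: (5−5)−0=0 ⇒ 0
Ȟ^1: (5−0)−5=0 plus torsion [2] ⇒ Z/2
Ȟ^2: (0−0)−0=0 ⇒ 0


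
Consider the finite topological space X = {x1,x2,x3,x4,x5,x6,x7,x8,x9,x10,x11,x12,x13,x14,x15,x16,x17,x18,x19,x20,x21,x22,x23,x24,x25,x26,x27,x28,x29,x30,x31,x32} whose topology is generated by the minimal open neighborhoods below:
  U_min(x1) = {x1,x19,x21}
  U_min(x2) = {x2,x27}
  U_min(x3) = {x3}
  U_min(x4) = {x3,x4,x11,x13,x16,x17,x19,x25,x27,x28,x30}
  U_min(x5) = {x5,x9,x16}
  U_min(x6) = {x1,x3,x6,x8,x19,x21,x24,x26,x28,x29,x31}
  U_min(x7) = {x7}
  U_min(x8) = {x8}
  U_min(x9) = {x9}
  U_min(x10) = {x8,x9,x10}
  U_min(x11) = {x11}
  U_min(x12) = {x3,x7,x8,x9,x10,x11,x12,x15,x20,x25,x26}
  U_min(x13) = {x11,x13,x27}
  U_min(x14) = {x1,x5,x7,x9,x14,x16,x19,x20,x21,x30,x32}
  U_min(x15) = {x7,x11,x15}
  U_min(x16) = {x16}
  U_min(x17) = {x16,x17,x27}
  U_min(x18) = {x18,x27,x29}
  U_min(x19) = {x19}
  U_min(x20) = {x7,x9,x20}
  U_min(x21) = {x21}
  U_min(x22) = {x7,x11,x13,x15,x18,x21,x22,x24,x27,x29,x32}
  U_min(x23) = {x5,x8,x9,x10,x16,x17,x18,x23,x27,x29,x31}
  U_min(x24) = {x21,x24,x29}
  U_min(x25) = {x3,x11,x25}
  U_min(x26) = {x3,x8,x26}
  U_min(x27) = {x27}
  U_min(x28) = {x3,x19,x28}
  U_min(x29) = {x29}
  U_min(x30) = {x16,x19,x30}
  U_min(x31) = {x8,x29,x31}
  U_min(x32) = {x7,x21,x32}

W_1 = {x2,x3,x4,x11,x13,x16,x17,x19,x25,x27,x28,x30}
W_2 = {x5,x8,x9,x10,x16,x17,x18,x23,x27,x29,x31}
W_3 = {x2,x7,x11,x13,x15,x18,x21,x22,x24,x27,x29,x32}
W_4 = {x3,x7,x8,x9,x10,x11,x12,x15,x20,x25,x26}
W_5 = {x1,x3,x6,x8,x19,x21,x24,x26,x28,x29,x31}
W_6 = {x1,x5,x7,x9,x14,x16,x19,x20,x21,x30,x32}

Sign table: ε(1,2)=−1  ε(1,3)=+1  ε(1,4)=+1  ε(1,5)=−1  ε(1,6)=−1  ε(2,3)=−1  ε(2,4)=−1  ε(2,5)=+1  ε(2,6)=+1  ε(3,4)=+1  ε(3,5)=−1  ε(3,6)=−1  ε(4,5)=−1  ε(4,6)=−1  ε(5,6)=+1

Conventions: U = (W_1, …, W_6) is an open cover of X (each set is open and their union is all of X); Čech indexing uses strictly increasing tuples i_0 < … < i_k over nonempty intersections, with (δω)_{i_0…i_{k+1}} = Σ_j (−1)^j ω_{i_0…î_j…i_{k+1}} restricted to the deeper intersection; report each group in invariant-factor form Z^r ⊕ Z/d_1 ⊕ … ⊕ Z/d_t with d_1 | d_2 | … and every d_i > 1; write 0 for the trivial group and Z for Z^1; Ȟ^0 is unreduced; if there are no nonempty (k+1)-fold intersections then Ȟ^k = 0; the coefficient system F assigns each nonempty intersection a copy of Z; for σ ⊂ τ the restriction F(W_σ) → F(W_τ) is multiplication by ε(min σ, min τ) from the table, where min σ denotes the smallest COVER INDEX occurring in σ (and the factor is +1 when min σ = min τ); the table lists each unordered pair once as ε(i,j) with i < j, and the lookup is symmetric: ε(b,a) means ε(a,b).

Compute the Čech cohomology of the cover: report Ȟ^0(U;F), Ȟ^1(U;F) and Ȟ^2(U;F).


nerve simplices:
  W12={x16,x17,x27} W13={x2,x11,x13,x27} W14={x3,x11,x25} W15={x3,x19,x28} W16={x16,x19,x30} W23={x18,x27,x29} W24={x8,x9,x10} W25={x8,x29,x31} W26={x5,x9,x16} W34={x7,x11,x15} W35={x21,x24,x29} W36={x7,x21,x32} W45={x3,x8,x26} W46={x7,x9,x20} W56={x1,x19,x21}
  W123={x27} W126={x16} W134={x11} W145={x3} W156={x19} W235={x29} W245={x8} W246={x9} W346={x7} W356={x21}
C dims 6,15,10; δ0: rk 5, SNF 1^5; δ1: rk 10, SNF 1^9·2
degree 0: 6−5−0 = 1 → Ȟ^0 ≅ Z
degree 1: 15−10−5 = 0 → Ȟ^1 ≅ 0
degree 2: 10−0−10 = 0 plus torsion [2] → Ȟ^2 ≅ Z/2

Ȟ^0(U;F) ≅ Z, Ȟ^1(U;F) ≅ 0 and Ȟ^2(U;F) ≅ Z/2


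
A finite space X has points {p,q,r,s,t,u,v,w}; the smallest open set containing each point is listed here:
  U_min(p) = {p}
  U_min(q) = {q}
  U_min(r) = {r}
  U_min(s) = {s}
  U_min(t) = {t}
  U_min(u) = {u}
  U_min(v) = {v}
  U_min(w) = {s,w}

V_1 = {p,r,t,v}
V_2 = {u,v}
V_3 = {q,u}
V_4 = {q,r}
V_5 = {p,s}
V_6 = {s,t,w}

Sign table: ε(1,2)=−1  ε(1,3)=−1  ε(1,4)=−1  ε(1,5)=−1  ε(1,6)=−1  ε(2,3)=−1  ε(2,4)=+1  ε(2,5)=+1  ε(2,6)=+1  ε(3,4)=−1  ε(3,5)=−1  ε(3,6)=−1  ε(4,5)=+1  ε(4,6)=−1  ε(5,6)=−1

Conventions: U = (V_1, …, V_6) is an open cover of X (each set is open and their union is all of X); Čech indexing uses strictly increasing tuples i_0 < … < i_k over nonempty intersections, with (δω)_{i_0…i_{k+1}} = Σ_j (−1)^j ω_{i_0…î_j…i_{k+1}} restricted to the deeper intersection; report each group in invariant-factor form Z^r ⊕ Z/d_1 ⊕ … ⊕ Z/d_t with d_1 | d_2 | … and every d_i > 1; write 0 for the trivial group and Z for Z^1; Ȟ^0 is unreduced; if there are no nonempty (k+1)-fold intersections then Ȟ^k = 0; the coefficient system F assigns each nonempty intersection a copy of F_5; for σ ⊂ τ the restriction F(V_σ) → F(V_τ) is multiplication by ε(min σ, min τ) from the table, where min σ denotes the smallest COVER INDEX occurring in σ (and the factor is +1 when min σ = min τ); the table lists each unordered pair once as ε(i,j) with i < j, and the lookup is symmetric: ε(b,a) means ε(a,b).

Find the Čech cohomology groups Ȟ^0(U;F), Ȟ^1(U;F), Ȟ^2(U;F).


cover nerve:
  V12={v} V14={r} V15={p} V16={t} V23={u} V34={q} V56={s}
C dims 6,7; δ0: rk_F5 6
Ȟ^0: (6−6)−0=0 ⇒ 0
Ȟ^1: (7−0)−6=1 ⇒ Z/5
Ȟ^2: (0−0)−0=0 ⇒ 0

Ȟ^0 = 0,  Ȟ^1 = Z/5,  Ȟ^2 = 0


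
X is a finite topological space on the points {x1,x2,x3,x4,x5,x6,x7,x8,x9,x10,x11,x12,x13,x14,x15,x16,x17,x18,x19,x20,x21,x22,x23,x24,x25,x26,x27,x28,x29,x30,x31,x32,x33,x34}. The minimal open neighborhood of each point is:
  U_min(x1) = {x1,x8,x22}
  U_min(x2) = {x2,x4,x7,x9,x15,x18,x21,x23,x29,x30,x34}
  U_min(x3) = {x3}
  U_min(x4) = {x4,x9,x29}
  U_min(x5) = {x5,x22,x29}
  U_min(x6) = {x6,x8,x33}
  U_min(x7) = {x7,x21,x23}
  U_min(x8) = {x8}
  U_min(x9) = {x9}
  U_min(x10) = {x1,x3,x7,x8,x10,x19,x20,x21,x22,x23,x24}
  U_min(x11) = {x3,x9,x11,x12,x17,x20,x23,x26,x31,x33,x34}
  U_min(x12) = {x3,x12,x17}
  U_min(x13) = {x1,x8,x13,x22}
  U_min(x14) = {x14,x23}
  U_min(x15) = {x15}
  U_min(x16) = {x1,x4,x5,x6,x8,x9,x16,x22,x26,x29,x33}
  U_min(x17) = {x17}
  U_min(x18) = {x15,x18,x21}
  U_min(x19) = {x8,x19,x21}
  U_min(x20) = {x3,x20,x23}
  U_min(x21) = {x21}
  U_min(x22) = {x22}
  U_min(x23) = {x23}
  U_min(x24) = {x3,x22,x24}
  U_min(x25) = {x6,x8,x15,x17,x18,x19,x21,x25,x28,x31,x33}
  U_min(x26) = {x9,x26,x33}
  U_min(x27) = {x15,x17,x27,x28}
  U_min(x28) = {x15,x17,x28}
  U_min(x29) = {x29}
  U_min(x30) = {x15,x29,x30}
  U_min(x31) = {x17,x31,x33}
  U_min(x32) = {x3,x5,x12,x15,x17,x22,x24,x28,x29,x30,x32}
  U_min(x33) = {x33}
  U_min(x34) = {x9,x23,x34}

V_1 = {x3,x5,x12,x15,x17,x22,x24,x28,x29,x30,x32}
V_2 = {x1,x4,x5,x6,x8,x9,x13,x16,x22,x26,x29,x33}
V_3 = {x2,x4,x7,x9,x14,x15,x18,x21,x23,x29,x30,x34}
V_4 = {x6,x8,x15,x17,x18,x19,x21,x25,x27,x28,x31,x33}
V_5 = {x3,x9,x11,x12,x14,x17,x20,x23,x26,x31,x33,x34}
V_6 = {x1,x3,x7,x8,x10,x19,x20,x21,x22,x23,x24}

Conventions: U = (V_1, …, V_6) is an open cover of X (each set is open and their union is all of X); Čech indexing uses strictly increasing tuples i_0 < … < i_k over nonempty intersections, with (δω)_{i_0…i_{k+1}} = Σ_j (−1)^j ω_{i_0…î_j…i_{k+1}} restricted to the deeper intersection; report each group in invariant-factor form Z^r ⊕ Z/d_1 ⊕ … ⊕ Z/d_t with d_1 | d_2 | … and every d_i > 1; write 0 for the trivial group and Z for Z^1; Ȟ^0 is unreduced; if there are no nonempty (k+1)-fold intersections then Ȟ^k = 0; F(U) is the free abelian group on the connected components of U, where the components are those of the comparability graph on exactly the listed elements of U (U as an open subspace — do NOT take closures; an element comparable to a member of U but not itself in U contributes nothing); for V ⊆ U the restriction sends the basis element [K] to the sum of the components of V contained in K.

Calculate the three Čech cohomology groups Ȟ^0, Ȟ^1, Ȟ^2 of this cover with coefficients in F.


intersection data:
  V12={x5,x22,x29} V13={x15,x29,x30} V14={x15,x17,x28} V15={x3,x12,x17} V16={x3,x22,x24} V23={x4,x9,x29} V24={x6,x8,x33} V25={x9,x26,x33} V26={x1,x8,x22} V34={x15,x18,x21} V35={x9,x14,x23,x34} V36={x7,x21,x23} V45={x17,x31,x33} V46={x8,x19,x21} V56={x3,x20,x23}
  V123={x29} V126={x22} V134={x15} V145={x17} V156={x3} V235={x9} V245={x33} V246={x8} V346={x21} V356={x23}
components per intersection:
  V1: {x3,x5,x12,x15,x17,x22,x24,x28,x29,x30,x32}
  V2: {x1,x4,x5,x6,x8,x9,x13,x16,x22,x26,x29,x33}
  V3: {x2,x4,x7,x9,x14,x15,x18,x21,x23,x29,x30,x34}
  V4: {x6,x8,x15,x17,x18,x19,x21,x25,x27,x28,x31,x33}
  V5: {x3,x9,x11,x12,x14,x17,x20,x23,x26,x31,x33,x34}
  V6: {x1,x3,x7,x8,x10,x19,x20,x21,x22,x23,x24}
  V12: {x5,x22,x29}
  V13: {x15,x29,x30}
  V14: {x15,x17,x28}
  V15: {x3,x12,x17}
  V16: {x3,x22,x24}
  V23: {x4,x9,x29}
  V24: {x6,x8,x33}
  V25: {x9,x26,x33}
  V26: {x1,x8,x22}
  V34: {x15,x18,x21}
  V35: {x9,x14,x23,x34}
  V36: {x7,x21,x23}
  V45: {x17,x31,x33}
  V46: {x8,x19,x21}
  V56: {x3,x20,x23}
  V123: {x29}
  V126: {x22}
  V134: {x15}
  V145: {x17}
  V156: {x3}
  V235: {x9}
  V245: {x33}
  V246: {x8}
  V346: {x21}
  V356: {x23}
C dims 6,15,10; δ0: rk 5, SNF 1^5; δ1: rk 10, SNF 1^9·2
Ȟ^0 = (6 − 5) − 0 = 1, so Ȟ^0 ≅ Z
Ȟ^1 = (15 − 10) − 5 = 0, so Ȟ^1 ≅ 0
Ȟ^2 = (10 − 0) − 10 = 0 plus torsion [2], so Ȟ^2 ≅ Z/2

Ȟ^0 = Z, Ȟ^1 = 0, Ȟ^2 = Z/2


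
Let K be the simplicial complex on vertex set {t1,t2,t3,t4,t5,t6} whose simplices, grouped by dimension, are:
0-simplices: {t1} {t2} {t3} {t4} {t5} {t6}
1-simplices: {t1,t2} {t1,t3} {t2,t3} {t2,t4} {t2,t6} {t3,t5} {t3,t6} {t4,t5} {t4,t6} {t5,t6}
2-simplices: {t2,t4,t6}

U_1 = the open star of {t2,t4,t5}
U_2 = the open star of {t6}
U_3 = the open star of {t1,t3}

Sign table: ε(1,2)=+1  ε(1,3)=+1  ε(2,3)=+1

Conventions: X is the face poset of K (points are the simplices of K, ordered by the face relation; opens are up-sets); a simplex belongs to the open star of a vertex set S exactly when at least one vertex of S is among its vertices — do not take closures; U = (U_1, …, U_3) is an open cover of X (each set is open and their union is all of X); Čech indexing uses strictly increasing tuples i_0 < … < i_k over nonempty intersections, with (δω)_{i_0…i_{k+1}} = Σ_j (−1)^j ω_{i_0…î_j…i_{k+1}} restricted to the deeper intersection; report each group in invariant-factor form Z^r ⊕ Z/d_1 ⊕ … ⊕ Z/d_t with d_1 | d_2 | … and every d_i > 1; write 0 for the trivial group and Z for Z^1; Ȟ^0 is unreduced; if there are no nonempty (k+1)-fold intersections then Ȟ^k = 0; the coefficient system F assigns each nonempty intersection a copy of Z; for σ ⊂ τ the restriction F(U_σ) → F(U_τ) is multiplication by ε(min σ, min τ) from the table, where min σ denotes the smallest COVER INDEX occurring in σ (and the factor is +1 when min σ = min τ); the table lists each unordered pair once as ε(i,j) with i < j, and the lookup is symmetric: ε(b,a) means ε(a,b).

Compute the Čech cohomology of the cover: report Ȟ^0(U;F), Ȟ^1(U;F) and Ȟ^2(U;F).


Ȟ^0(U;F) ≅ Z, Ȟ^1(U;F) ≅ Z, Ȟ^2(U;F) ≅ 0

intersection data:
  U1={{t2},{t4},{t5},{t1,t2},{t2,t3},{t2,t4},{t2,t6},{t3,t5},{t4,t5},{t4,t6},{t5,t6},{t2,t4,t6}} U2={{t6},{t2,t6},{t3,t6},{t4,t6},{t5,t6},{t2,t4,t6}} U3={{t1},{t3},{t1,t2},{t1,t3},{t2,t3},{t3,t5},{t3,t6}}
  U12={{t2,t6},{t4,t6},{t5,t6},{t2,t4,t6}} U13={{t1,t2},{t2,t3},{t3,t5}} U23={{t3,t6}}
C dims 3,3; δ0: rk 2, SNF 1^2
Ȟ^0 = (3 − 2) − 0 = 1, so Ȟ^0 ≅ Z
Ȟ^1 = (3 − 0) − 2 = 1, so Ȟ^1 ≅ Z
Ȟ^2 = (0 − 0) − 0 = 0, so Ȟ^2 ≅ 0


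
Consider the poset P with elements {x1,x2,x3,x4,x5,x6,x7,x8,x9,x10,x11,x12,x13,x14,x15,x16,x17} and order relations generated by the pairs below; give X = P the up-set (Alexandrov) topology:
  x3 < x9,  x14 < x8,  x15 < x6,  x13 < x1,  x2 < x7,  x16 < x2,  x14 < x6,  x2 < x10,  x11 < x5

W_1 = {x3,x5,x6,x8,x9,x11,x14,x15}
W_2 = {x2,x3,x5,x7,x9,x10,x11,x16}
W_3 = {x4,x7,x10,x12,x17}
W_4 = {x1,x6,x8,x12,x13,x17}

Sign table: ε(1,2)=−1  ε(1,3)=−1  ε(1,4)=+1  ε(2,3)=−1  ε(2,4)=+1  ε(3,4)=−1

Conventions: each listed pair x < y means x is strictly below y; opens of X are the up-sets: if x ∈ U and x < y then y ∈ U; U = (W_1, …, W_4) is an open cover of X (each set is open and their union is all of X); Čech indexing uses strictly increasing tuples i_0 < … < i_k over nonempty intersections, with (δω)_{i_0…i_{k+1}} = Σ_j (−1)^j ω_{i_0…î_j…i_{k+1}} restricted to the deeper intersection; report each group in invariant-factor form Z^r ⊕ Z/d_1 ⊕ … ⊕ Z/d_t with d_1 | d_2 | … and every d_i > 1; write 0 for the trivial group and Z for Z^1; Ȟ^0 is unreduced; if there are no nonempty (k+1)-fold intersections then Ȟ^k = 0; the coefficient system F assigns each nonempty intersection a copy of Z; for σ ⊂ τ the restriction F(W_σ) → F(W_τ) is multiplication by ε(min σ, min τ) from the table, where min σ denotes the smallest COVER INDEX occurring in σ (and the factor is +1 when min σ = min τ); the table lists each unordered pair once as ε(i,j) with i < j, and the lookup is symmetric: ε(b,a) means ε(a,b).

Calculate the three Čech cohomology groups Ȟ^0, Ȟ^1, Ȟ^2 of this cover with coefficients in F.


intersection data:
  W12={x3,x5,x9,x11} W14={x6,x8} W23={x7,x10} W34={x12,x17}
C dims 4,4; δ0: rk 4, SNF 1^3·2
Ȟ^0 = (4 − 4) − 0 = 0, so Ȟ^0 ≅ 0
Ȟ^1 = (4 − 0) − 4 = 0 plus torsion [2], so Ȟ^1 ≅ Z/2
Ȟ^2 = (0 − 0) − 0 = 0, so Ȟ^2 ≅ 0

Ȟ^0 ≅ 0, Ȟ^1 ≅ Z/2, Ȟ^2 ≅ 0


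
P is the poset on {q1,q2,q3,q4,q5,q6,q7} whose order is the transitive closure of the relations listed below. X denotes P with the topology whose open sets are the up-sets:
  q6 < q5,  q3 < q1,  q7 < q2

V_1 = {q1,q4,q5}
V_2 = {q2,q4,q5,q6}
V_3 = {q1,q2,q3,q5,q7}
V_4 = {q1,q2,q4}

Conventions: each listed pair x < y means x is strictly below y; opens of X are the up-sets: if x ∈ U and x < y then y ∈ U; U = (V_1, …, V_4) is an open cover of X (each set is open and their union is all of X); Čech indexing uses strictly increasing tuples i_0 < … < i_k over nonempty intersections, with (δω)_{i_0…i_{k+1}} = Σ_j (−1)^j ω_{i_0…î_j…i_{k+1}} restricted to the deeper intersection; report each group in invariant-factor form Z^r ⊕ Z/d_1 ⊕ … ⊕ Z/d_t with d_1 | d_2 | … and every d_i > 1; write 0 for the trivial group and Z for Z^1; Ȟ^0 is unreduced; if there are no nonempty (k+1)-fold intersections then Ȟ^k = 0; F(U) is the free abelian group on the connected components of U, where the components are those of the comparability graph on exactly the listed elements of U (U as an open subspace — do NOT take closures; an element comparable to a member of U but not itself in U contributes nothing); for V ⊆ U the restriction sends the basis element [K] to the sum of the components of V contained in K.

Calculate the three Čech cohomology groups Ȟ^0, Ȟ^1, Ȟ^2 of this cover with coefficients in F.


nerve simplices:
  V12={q4,q5} V13={q1,q5} V14={q1,q4} V23={q2,q5} V24={q2,q4} V34={q1,q2}
  V123={q5} V124={q4} V134={q1} V234={q2}
components per intersection:
  V1: {q1} {q4} {q5}
  V2: {q2} {q4} {q5,q6}
  V3: {q1,q3} {q2,q7} {q5}
  V4: {q1} {q2} {q4}
  V12: {q4} {q5}
  V13: {q1} {q5}
  V14: {q1} {q4}
  V23: {q2} {q5}
  V24: {q2} {q4}
  V34: {q1} {q2}
  V123: {q5}
  V124: {q4}
  V134: {q1}
  V234: {q2}
C dims 12,12,4; δ0: rk 8, SNF 1^8; δ1: rk 4, SNF 1^4
degree 0: 12−8−0 = 4 → Ȟ^0 ≅ Z^4
degree 1: 12−4−8 = 0 → Ȟ^1 ≅ 0
degree 2: 4−0−4 = 0 → Ȟ^2 ≅ 0

Ȟ^0 ≅ Z^4, Ȟ^1 ≅ 0 and Ȟ^2 ≅ 0


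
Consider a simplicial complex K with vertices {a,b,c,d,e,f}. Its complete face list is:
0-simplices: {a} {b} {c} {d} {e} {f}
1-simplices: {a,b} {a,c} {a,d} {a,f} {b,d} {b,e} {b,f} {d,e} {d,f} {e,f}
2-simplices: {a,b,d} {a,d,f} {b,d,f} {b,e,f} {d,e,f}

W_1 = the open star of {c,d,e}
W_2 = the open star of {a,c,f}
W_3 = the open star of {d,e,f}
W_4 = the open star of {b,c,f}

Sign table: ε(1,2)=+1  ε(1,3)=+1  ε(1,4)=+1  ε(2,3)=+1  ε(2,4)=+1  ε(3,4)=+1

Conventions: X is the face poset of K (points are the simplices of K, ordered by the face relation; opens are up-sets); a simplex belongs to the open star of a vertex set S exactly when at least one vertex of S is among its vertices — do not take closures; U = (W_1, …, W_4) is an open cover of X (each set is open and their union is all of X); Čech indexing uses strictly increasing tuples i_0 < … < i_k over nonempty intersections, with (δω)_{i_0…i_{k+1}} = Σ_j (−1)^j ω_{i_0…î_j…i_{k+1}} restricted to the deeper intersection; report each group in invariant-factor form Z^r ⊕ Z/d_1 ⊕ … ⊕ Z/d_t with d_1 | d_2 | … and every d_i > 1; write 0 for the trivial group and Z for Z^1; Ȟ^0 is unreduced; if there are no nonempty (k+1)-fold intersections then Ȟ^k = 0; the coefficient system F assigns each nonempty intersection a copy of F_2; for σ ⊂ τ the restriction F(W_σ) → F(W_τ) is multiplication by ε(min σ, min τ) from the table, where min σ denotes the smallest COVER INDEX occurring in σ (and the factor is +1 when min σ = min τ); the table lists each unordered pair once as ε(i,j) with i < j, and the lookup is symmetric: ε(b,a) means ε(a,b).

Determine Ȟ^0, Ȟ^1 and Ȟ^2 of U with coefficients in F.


Ȟ^0 ≅ Z/2; Ȟ^1 ≅ 0; Ȟ^2 ≅ 0

nonempty overlaps:
  W1={{c},{d},{e},{a,c},{a,d},{b,d},{b,e},{d,e},{d,f},{e,f},{a,b,d},{a,d,f},{b,d,f},{b,e,f},{d,e,f}} W2={{a},{c},{f},{a,b},{a,c},{a,d},{a,f},{b,f},{d,f},{e,f},{a,b,d},{a,d,f},{b,d,f},{b,e,f},{d,e,f}} W3={{d},{e},{f},{a,d},{a,f},{b,d},{b,e},{b,f},{d,e},{d,f},{e,f},{a,b,d},{a,d,f},{b,d,f},{b,e,f},{d,e,f}} W4={{b},{c},{f},{a,b},{a,c},{a,f},{b,d},{b,e},{b,f},{d,f},{e,f},{a,b,d},{a,d,f},{b,d,f},{b,e,f},{d,e,f}}
  W12={{c},{a,c},{a,d},{d,f},{e,f},{a,b,d},{a,d,f},{b,d,f},{b,e,f},{d,e,f}} W13={{d},{e},{a,d},{b,d},{b,e},{d,e},{d,f},{e,f},{a,b,d},{a,d,f},{b,d,f},{b,e,f},{d,e,f}} W14={{c},{a,c},{b,d},{b,e},{d,f},{e,f},{a,b,d},{a,d,f},{b,d,f},{b,e,f},{d,e,f}} W23={{f},{a,d},{a,f},{b,f},{d,f},{e,f},{a,b,d},{a,d,f},{b,d,f},{b,e,f},{d,e,f}} W24={{c},{f},{a,b},{a,c},{a,f},{b,f},{d,f},{e,f},{a,b,d},{a,d,f},{b,d,f},{b,e,f},{d,e,f}} W34={{f},{a,f},{b,d},{b,e},{b,f},{d,f},{e,f},{a,b,d},{a,d,f},{b,d,f},{b,e,f},{d,e,f}}
  W123={{a,d},{d,f},{e,f},{a,b,d},{a,d,f},{b,d,f},{b,e,f},{d,e,f}} W124={{c},{a,c},{d,f},{e,f},{a,b,d},{a,d,f},{b,d,f},{b,e,f},{d,e,f}} W134={{b,d},{b,e},{d,f},{e,f},{a,b,d},{a,d,f},{b,d,f},{b,e,f},{d,e,f}} W234={{f},{a,f},{b,f},{d,f},{e,f},{a,b,d},{a,d,f},{b,d,f},{b,e,f},{d,e,f}}
  W1234={{d,f},{e,f},{a,b,d},{a,d,f},{b,d,f},{b,e,f},{d,e,f}}
C dims 4,6,4,1; δ0: rk_F2 3; δ1: rk_F2 3; δ2: rk_F2 1
degree 0: 4−3−0 = 1 → Ȟ^0 ≅ Z/2
degree 1: 6−3−3 = 0 → Ȟ^1 ≅ 0
degree 2: 4−1−3 = 0 → Ȟ^2 ≅ 0


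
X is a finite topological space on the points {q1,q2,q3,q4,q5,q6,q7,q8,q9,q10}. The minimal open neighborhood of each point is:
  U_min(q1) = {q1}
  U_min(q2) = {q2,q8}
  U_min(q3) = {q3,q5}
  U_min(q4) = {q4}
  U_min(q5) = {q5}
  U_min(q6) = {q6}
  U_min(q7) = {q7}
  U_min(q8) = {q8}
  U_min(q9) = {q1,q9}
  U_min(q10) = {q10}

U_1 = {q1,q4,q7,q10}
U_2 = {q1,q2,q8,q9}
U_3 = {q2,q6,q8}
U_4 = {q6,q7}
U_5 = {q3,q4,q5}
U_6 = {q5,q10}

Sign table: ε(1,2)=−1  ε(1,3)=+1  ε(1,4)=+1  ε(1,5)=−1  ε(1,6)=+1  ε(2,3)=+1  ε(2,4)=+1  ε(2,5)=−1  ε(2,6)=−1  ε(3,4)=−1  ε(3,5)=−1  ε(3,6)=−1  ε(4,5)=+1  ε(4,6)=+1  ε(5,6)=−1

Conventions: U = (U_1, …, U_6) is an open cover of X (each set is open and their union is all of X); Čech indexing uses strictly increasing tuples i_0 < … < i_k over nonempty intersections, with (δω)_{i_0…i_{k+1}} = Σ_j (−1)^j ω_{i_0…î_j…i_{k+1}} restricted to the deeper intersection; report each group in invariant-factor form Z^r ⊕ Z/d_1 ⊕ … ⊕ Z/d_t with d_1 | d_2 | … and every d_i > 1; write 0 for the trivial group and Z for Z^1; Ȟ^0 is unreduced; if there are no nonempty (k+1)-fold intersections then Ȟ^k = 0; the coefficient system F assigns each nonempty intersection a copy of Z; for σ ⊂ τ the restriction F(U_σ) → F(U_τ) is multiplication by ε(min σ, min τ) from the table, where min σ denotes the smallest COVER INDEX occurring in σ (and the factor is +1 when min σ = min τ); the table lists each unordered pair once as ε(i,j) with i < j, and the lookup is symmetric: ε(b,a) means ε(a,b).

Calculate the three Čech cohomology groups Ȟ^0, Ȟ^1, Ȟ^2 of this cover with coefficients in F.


Ȟ^0(U;F) ≅ Z, Ȟ^1(U;F) ≅ Z^2, Ȟ^2(U;F) ≅ 0

nerve simplices:
  U12={q1} U14={q7} U15={q4} U16={q10} U23={q2,q8} U34={q6} U56={q5}
C dims 6,7; δ0: rk 5, SNF 1^5
degree 0: 6−5−0 = 1 → Ȟ^0 ≅ Z
degree 1: 7−0−5 = 2 → Ȟ^1 ≅ Z^2
degree 2: 0−0−0 = 0 → Ȟ^2 ≅ 0
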